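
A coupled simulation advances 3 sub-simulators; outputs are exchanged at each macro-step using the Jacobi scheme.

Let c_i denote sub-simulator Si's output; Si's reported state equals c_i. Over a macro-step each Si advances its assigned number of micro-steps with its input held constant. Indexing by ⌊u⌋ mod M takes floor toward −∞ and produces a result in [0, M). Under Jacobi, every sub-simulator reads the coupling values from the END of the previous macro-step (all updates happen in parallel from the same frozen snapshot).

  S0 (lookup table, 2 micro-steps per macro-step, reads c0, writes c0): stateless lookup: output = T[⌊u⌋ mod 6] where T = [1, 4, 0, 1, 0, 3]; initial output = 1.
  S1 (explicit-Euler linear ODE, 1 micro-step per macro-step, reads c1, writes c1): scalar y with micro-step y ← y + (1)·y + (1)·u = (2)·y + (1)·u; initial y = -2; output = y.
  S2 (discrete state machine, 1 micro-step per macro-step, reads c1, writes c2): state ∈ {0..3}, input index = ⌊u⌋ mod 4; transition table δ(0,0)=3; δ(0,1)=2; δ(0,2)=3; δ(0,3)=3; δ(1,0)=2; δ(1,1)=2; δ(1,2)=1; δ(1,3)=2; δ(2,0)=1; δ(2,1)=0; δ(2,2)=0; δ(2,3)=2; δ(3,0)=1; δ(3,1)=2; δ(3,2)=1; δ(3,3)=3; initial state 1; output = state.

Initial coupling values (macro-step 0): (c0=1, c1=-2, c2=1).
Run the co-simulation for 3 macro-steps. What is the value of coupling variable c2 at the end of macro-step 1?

c2 at macro-step 1 = 1

macro 1: S0 reads c0=1 → after 2×micro: 4; S1 reads c1=-2 → after 1×micro: -6; S2 reads c1=-2 → after 1×micro: 1 ⇒ (c0=4, c1=-6, c2=1)
macro 2: S0 reads c0=4 → after 2×micro: 0; S1 reads c1=-6 → after 1×micro: -18; S2 reads c1=-6 → after 1×micro: 1 ⇒ (c0=0, c1=-18, c2=1)
macro 3: S0 reads c0=0 → after 2×micro: 1; S1 reads c1=-18 → after 1×micro: -54; S2 reads c1=-18 → after 1×micro: 1 ⇒ (c0=1, c1=-54, c2=1)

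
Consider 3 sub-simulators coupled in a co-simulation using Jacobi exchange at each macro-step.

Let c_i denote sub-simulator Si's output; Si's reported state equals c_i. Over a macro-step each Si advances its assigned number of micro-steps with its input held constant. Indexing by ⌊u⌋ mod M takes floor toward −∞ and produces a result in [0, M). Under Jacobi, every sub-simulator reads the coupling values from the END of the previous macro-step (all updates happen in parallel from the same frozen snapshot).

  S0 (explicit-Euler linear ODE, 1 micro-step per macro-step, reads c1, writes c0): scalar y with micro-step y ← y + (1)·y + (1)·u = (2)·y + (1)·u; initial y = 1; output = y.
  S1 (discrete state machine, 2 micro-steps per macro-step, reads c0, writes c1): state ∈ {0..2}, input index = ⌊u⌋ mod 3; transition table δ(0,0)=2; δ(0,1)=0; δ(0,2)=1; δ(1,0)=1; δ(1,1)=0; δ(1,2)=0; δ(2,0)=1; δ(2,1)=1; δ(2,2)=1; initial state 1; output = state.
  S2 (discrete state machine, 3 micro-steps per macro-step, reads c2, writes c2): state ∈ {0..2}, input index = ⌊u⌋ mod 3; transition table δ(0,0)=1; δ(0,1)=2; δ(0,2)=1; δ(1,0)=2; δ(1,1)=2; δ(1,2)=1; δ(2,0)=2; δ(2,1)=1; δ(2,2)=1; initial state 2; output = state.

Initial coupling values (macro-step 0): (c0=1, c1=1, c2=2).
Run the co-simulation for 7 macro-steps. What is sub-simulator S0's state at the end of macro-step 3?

macro 1: S0 reads c1=1 → after 1×micro: 3; S1 reads c0=1 → after 2×micro: 0; S2 reads c2=2 → after 3×micro: 1 ⇒ (c0=3, c1=0, c2=1)
macro 2: S0 reads c1=0 → after 1×micro: 6; S1 reads c0=3 → after 2×micro: 1; S2 reads c2=1 → after 3×micro: 2 ⇒ (c0=6, c1=1, c2=2)
macro 3: S0 reads c1=1 → after 1×micro: 13; S1 reads c0=6 → after 2×micro: 1; S2 reads c2=2 → after 3×micro: 1 ⇒ (c0=13, c1=1, c2=1)
macro 4: S0 reads c1=1 → after 1×micro: 27; S1 reads c0=13 → after 2×micro: 0; S2 reads c2=1 → after 3×micro: 2 ⇒ (c0=27, c1=0, c2=2)
macro 5: S0 reads c1=0 → after 1×micro: 54; S1 reads c0=27 → after 2×micro: 1; S2 reads c2=2 → after 3×micro: 1 ⇒ (c0=54, c1=1, c2=1)
macro 6: S0 reads c1=1 → after 1×micro: 109; S1 reads c0=54 → after 2×micro: 1; S2 reads c2=1 → after 3×micro: 2 ⇒ (c0=109, c1=1, c2=2)
macro 7: S0 reads c1=1 → after 1×micro: 219; S1 reads c0=109 → after 2×micro: 0; S2 reads c2=2 → after 3×micro: 1 ⇒ (c0=219, c1=0, c2=1)

S0 state at macro-step 3 = 13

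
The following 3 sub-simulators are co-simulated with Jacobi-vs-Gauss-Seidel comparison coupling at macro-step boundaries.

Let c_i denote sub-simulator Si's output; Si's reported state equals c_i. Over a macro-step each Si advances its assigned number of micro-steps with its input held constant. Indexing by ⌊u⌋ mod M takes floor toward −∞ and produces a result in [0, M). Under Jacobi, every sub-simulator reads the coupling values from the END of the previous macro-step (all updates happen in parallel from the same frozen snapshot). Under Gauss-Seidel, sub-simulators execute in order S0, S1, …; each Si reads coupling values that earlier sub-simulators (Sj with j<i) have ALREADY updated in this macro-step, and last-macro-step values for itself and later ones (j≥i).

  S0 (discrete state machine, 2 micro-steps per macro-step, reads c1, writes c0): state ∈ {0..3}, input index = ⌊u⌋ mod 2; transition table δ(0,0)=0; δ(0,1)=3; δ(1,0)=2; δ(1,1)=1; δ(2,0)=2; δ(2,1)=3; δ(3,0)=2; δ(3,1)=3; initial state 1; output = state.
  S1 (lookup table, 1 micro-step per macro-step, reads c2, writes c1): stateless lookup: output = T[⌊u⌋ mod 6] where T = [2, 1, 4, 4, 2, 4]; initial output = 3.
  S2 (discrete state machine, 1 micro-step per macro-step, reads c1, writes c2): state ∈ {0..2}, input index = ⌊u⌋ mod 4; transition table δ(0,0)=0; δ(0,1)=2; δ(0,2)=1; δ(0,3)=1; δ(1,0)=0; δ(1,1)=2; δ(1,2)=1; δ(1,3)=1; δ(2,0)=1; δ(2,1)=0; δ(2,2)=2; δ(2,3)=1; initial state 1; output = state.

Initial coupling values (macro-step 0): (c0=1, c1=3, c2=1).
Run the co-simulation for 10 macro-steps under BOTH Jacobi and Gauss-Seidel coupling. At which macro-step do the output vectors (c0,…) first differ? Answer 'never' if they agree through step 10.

[Jacobi] macro 1: S0 reads c1=3 → after 2×micro: 1; S1 reads c2=1 → after 1×micro: 1; S2 reads c1=3 → after 1×micro: 1 ⇒ (c0=1, c1=1, c2=1)
[Jacobi] macro 2: S0 reads c1=1 → after 2×micro: 1; S1 reads c2=1 → after 1×micro: 1; S2 reads c1=1 → after 1×micro: 2 ⇒ (c0=1, c1=1, c2=2)
[Jacobi] macro 3: S0 reads c1=1 → after 2×micro: 1; S1 reads c2=2 → after 1×micro: 4; S2 reads c1=1 → after 1×micro: 0 ⇒ (c0=1, c1=4, c2=0)
[Jacobi] macro 4: S0 reads c1=4 → after 2×micro: 2; S1 reads c2=0 → after 1×micro: 2; S2 reads c1=4 → after 1×micro: 0 ⇒ (c0=2, c1=2, c2=0)
[Jacobi] macro 5: S0 reads c1=2 → after 2×micro: 2; S1 reads c2=0 → after 1×micro: 2; S2 reads c1=2 → after 1×micro: 1 ⇒ (c0=2, c1=2, c2=1)
[Jacobi] macro 6: S0 reads c1=2 → after 2×micro: 2; S1 reads c2=1 → after 1×micro: 1; S2 reads c1=2 → after 1×micro: 1 ⇒ (c0=2, c1=1, c2=1)
[Jacobi] macro 7: S0 reads c1=1 → after 2×micro: 3; S1 reads c2=1 → after 1×micro: 1; S2 reads c1=1 → after 1×micro: 2 ⇒ (c0=3, c1=1, c2=2)
[Jacobi] macro 8: S0 reads c1=1 → after 2×micro: 3; S1 reads c2=2 → after 1×micro: 4; S2 reads c1=1 → after 1×micro: 0 ⇒ (c0=3, c1=4, c2=0)
[Jacobi] macro 9: S0 reads c1=4 → after 2×micro: 2; S1 reads c2=0 → after 1×micro: 2; S2 reads c1=4 → after 1×micro: 0 ⇒ (c0=2, c1=2, c2=0)
[Jacobi] macro 10: S0 reads c1=2 → after 2×micro: 2; S1 reads c2=0 → after 1×micro: 2; S2 reads c1=2 → after 1×micro: 1 ⇒ (c0=2, c1=2, c2=1)
[Gauss-Seidel] macro 1: S0 reads c1=3 → after 2×micro: 1; S1 reads c2=1 → after 1×micro: 1; S2 reads c1=1 → after 1×micro: 2 ⇒ (c0=1, c1=1, c2=2)
[Gauss-Seidel] macro 2: S0 reads c1=1 → after 2×micro: 1; S1 reads c2=2 → after 1×micro: 4; S2 reads c1=4 → after 1×micro: 1 ⇒ (c0=1, c1=4, c2=1)
[Gauss-Seidel] macro 3: S0 reads c1=4 → after 2×micro: 2; S1 reads c2=1 → after 1×micro: 1; S2 reads c1=1 → after 1×micro: 2 ⇒ (c0=2, c1=1, c2=2)
[Gauss-Seidel] macro 4: S0 reads c1=1 → after 2×micro: 3; S1 reads c2=2 → after 1×micro: 4; S2 reads c1=4 → after 1×micro: 1 ⇒ (c0=3, c1=4, c2=1)
[Gauss-Seidel] macro 5: S0 reads c1=4 → after 2×micro: 2; S1 reads c2=1 → after 1×micro: 1; S2 reads c1=1 → after 1×micro: 2 ⇒ (c0=2, c1=1, c2=2)
[Gauss-Seidel] macro 6: S0 reads c1=1 → after 2×micro: 3; S1 reads c2=2 → after 1×micro: 4; S2 reads c1=4 → after 1×micro: 1 ⇒ (c0=3, c1=4, c2=1)
[Gauss-Seidel] macro 7: S0 reads c1=4 → after 2×micro: 2; S1 reads c2=1 → after 1×micro: 1; S2 reads c1=1 → after 1×micro: 2 ⇒ (c0=2, c1=1, c2=2)
[Gauss-Seidel] macro 8: S0 reads c1=1 → after 2×micro: 3; S1 reads c2=2 → after 1×micro: 4; S2 reads c1=4 → after 1×micro: 1 ⇒ (c0=3, c1=4, c2=1)
[Gauss-Seidel] macro 9: S0 reads c1=4 → after 2×micro: 2; S1 reads c2=1 → after 1×micro: 1; S2 reads c1=1 → after 1×micro: 2 ⇒ (c0=2, c1=1, c2=2)
[Gauss-Seidel] macro 10: S0 reads c1=1 → after 2×micro: 3; S1 reads c2=2 → after 1×micro: 4; S2 reads c1=4 → after 1×micro: 1 ⇒ (c0=3, c1=4, c2=1)

first divergence at macro-step: 1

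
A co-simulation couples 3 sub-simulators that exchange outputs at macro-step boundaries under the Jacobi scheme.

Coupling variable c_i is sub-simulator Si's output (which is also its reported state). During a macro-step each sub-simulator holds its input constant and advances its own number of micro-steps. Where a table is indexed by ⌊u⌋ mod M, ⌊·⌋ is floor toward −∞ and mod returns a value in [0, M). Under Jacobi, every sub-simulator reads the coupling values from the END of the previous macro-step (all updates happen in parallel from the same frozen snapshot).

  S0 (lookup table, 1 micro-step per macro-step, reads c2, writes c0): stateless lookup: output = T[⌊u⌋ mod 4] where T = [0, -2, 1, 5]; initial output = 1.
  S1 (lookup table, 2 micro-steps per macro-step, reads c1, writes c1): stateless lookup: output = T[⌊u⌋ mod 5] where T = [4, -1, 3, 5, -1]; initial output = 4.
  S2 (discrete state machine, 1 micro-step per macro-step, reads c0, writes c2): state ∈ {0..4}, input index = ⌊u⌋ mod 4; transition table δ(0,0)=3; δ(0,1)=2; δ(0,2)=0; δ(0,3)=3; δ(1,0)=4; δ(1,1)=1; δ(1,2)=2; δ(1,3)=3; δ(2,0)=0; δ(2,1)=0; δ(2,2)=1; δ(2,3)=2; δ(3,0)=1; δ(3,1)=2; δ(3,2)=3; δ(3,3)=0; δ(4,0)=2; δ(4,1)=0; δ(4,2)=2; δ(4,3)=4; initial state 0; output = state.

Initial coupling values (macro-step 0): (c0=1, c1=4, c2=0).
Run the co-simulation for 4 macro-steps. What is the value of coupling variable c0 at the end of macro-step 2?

c0 at macro-step 2 = 1

macro 1: S0 reads c2=0 → after 1×micro: 0; S1 reads c1=4 → after 2×micro: -1; S2 reads c0=1 → after 1×micro: 2 ⇒ (c0=0, c1=-1, c2=2)
macro 2: S0 reads c2=2 → after 1×micro: 1; S1 reads c1=-1 → after 2×micro: -1; S2 reads c0=0 → after 1×micro: 0 ⇒ (c0=1, c1=-1, c2=0)
macro 3: S0 reads c2=0 → after 1×micro: 0; S1 reads c1=-1 → after 2×micro: -1; S2 reads c0=1 → after 1×micro: 2 ⇒ (c0=0, c1=-1, c2=2)
macro 4: S0 reads c2=2 → after 1×micro: 1; S1 reads c1=-1 → after 2×micro: -1; S2 reads c0=0 → after 1×micro: 0 ⇒ (c0=1, c1=-1, c2=0)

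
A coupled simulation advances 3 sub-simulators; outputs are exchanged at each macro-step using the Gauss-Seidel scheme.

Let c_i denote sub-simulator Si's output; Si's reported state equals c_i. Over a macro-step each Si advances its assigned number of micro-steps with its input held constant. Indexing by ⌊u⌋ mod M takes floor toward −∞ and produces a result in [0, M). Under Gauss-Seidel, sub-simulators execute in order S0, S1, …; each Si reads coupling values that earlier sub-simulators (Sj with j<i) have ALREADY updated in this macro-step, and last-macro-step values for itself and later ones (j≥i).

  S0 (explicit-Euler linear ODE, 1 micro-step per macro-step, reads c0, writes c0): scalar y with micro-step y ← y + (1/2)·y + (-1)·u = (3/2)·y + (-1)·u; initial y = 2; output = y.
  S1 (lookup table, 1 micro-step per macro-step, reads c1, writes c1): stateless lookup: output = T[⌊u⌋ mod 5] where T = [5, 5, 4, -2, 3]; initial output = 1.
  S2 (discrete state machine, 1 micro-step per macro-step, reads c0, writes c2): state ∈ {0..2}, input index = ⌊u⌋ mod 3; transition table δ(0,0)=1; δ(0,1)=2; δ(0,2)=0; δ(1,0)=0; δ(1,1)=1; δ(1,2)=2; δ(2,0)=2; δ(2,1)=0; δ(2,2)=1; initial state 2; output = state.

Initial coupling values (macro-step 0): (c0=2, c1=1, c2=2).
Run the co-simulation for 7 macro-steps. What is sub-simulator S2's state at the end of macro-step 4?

S2 state at macro-step 4 = 1

macro 1: S0 reads c0=2 → after 1×micro: 1; S1 reads c1=1 → after 1×micro: 5; S2 reads c0=1 → after 1×micro: 0 ⇒ (c0=1, c1=5, c2=0)
macro 2: S0 reads c0=1 → after 1×micro: 1/2; S1 reads c1=5 → after 1×micro: 5; S2 reads c0=1/2 → after 1×micro: 1 ⇒ (c0=1/2, c1=5, c2=1)
macro 3: S0 reads c0=1/2 → after 1×micro: 1/4; S1 reads c1=5 → after 1×micro: 5; S2 reads c0=1/4 → after 1×micro: 0 ⇒ (c0=1/4, c1=5, c2=0)
macro 4: S0 reads c0=1/4 → after 1×micro: 1/8; S1 reads c1=5 → after 1×micro: 5; S2 reads c0=1/8 → after 1×micro: 1 ⇒ (c0=1/8, c1=5, c2=1)
macro 5: S0 reads c0=1/8 → after 1×micro: 1/16; S1 reads c1=5 → after 1×micro: 5; S2 reads c0=1/16 → after 1×micro: 0 ⇒ (c0=1/16, c1=5, c2=0)
macro 6: S0 reads c0=1/16 → after 1×micro: 1/32; S1 reads c1=5 → after 1×micro: 5; S2 reads c0=1/32 → after 1×micro: 1 ⇒ (c0=1/32, c1=5, c2=1)
macro 7: S0 reads c0=1/32 → after 1×micro: 1/64; S1 reads c1=5 → after 1×micro: 5; S2 reads c0=1/64 → after 1×micro: 0 ⇒ (c0=1/64, c1=5, c2=0)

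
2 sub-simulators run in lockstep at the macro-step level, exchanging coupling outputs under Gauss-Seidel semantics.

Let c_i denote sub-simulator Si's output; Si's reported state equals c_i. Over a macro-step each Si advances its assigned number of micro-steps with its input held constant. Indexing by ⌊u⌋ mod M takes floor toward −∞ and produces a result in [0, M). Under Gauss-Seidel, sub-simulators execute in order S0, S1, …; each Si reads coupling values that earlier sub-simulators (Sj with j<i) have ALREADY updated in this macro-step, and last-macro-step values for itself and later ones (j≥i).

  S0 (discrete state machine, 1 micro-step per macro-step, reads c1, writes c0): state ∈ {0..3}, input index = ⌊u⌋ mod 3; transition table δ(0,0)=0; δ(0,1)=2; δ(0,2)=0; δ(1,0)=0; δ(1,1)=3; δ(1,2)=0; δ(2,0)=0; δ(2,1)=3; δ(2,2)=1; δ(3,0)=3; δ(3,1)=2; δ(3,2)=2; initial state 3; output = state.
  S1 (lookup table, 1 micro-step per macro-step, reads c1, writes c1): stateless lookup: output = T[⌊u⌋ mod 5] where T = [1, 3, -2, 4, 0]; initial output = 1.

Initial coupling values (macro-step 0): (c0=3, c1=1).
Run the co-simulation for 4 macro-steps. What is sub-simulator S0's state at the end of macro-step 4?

macro 1: S0 reads c1=1 → after 1×micro: 2; S1 reads c1=1 → after 1×micro: 3 ⇒ (c0=2, c1=3)
macro 2: S0 reads c1=3 → after 1×micro: 0; S1 reads c1=3 → after 1×micro: 4 ⇒ (c0=0, c1=4)
macro 3: S0 reads c1=4 → after 1×micro: 2; S1 reads c1=4 → after 1×micro: 0 ⇒ (c0=2, c1=0)
macro 4: S0 reads c1=0 → after 1×micro: 0; S1 reads c1=0 → after 1×micro: 1 ⇒ (c0=0, c1=1)

S0 state at macro-step 4 = 0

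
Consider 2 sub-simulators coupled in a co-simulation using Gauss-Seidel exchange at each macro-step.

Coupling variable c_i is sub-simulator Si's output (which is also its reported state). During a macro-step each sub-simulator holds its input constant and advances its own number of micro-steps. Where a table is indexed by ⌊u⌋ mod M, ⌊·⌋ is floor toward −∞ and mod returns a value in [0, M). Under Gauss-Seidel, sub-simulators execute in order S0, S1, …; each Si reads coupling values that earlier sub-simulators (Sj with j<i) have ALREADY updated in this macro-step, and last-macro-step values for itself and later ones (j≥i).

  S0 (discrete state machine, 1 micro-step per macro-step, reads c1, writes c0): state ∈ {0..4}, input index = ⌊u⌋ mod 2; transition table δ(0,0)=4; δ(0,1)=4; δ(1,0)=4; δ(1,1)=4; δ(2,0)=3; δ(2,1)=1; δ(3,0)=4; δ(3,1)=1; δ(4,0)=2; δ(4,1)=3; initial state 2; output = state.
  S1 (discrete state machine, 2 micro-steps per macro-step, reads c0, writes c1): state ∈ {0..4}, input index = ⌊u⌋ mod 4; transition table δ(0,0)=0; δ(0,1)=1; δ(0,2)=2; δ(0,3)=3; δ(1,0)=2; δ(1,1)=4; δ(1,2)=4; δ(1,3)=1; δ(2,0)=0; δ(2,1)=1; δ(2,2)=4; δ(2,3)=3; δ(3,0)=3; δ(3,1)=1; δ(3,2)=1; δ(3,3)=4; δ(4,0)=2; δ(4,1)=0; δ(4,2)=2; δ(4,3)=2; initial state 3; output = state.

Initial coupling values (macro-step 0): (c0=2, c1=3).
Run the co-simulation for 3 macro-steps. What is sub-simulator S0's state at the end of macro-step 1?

S0 state at macro-step 1 = 1

macro 1: S0 reads c1=3 → after 1×micro: 1; S1 reads c0=1 → after 2×micro: 4 ⇒ (c0=1, c1=4)
macro 2: S0 reads c1=4 → after 1×micro: 4; S1 reads c0=4 → after 2×micro: 0 ⇒ (c0=4, c1=0)
macro 3: S0 reads c1=0 → after 1×micro: 2; S1 reads c0=2 → after 2×micro: 4 ⇒ (c0=2, c1=4)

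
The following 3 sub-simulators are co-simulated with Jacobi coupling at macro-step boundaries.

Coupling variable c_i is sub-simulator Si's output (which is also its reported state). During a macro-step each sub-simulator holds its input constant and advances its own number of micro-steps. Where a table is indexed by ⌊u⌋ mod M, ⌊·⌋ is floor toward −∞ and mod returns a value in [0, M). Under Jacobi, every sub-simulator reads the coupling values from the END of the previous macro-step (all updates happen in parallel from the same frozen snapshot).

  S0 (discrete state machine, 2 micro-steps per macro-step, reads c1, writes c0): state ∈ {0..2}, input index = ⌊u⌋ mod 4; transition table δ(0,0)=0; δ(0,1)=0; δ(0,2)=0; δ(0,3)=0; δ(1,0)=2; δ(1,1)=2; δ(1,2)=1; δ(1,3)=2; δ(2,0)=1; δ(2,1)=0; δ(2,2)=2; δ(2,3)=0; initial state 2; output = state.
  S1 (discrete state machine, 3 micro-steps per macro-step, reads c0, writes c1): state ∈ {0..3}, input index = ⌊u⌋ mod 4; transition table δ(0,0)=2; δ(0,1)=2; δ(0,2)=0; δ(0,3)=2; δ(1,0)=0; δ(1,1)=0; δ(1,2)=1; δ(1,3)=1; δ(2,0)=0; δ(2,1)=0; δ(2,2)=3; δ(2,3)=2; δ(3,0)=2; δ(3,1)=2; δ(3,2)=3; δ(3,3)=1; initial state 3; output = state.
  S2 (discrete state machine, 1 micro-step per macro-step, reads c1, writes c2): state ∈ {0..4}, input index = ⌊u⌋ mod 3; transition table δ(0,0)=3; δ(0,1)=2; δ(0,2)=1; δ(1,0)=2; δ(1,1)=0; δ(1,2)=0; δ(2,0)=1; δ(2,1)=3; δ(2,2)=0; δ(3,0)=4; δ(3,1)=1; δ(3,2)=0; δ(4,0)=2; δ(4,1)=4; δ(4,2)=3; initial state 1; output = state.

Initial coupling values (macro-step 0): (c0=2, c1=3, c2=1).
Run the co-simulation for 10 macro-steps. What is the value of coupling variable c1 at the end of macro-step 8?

macro 1: S0 reads c1=3 → after 2×micro: 0; S1 reads c0=2 → after 3×micro: 3; S2 reads c1=3 → after 1×micro: 2 ⇒ (c0=0, c1=3, c2=2)
macro 2: S0 reads c1=3 → after 2×micro: 0; S1 reads c0=0 → after 3×micro: 2; S2 reads c1=3 → after 1×micro: 1 ⇒ (c0=0, c1=2, c2=1)
macro 3: S0 reads c1=2 → after 2×micro: 0; S1 reads c0=0 → after 3×micro: 0; S2 reads c1=2 → after 1×micro: 0 ⇒ (c0=0, c1=0, c2=0)
macro 4: S0 reads c1=0 → after 2×micro: 0; S1 reads c0=0 → after 3×micro: 2; S2 reads c1=0 → after 1×micro: 3 ⇒ (c0=0, c1=2, c2=3)
macro 5: S0 reads c1=2 → after 2×micro: 0; S1 reads c0=0 → after 3×micro: 0; S2 reads c1=2 → after 1×micro: 0 ⇒ (c0=0, c1=0, c2=0)
macro 6: S0 reads c1=0 → after 2×micro: 0; S1 reads c0=0 → after 3×micro: 2; S2 reads c1=0 → after 1×micro: 3 ⇒ (c0=0, c1=2, c2=3)
macro 7: S0 reads c1=2 → after 2×micro: 0; S1 reads c0=0 → after 3×micro: 0; S2 reads c1=2 → after 1×micro: 0 ⇒ (c0=0, c1=0, c2=0)
macro 8: S0 reads c1=0 → after 2×micro: 0; S1 reads c0=0 → after 3×micro: 2; S2 reads c1=0 → after 1×micro: 3 ⇒ (c0=0, c1=2, c2=3)
macro 9: S0 reads c1=2 → after 2×micro: 0; S1 reads c0=0 → after 3×micro: 0; S2 reads c1=2 → after 1×micro: 0 ⇒ (c0=0, c1=0, c2=0)
macro 10: S0 reads c1=0 → after 2×micro: 0; S1 reads c0=0 → after 3×micro: 2; S2 reads c1=0 → after 1×micro: 3 ⇒ (c0=0, c1=2, c2=3)

c1 at macro-step 8 = 2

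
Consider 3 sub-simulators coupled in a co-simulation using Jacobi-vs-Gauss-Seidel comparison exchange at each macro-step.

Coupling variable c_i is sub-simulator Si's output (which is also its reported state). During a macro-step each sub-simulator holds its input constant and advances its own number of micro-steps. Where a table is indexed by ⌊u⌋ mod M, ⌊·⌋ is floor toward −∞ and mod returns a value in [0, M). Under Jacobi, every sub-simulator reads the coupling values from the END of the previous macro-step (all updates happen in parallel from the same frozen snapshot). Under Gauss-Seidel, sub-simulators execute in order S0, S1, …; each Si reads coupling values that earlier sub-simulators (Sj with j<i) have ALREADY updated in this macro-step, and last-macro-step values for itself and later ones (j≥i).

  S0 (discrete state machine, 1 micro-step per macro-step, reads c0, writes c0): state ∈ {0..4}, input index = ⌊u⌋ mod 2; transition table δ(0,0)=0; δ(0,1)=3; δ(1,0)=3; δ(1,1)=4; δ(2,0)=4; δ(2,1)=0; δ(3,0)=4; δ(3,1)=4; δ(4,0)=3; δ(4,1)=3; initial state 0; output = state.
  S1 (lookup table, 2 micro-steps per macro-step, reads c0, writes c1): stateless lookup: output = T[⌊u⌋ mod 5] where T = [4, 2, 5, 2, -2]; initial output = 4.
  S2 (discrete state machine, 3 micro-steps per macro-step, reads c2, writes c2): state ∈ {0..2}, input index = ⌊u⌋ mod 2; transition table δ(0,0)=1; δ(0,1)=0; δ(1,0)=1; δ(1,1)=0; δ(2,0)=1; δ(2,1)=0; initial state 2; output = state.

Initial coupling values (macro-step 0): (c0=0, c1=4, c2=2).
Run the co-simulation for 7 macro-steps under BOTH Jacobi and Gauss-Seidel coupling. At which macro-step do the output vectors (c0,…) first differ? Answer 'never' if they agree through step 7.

[Jacobi] macro 1: S0 reads c0=0 → after 1×micro: 0; S1 reads c0=0 → after 2×micro: 4; S2 reads c2=2 → after 3×micro: 1 ⇒ (c0=0, c1=4, c2=1)
[Jacobi] macro 2: S0 reads c0=0 → after 1×micro: 0; S1 reads c0=0 → after 2×micro: 4; S2 reads c2=1 → after 3×micro: 0 ⇒ (c0=0, c1=4, c2=0)
[Jacobi] macro 3: S0 reads c0=0 → after 1×micro: 0; S1 reads c0=0 → after 2×micro: 4; S2 reads c2=0 → after 3×micro: 1 ⇒ (c0=0, c1=4, c2=1)
[Jacobi] macro 4: S0 reads c0=0 → after 1×micro: 0; S1 reads c0=0 → after 2×micro: 4; S2 reads c2=1 → after 3×micro: 0 ⇒ (c0=0, c1=4, c2=0)
[Jacobi] macro 5: S0 reads c0=0 → after 1×micro: 0; S1 reads c0=0 → after 2×micro: 4; S2 reads c2=0 → after 3×micro: 1 ⇒ (c0=0, c1=4, c2=1)
[Jacobi] macro 6: S0 reads c0=0 → after 1×micro: 0; S1 reads c0=0 → after 2×micro: 4; S2 reads c2=1 → after 3×micro: 0 ⇒ (c0=0, c1=4, c2=0)
[Jacobi] macro 7: S0 reads c0=0 → after 1×micro: 0; S1 reads c0=0 → after 2×micro: 4; S2 reads c2=0 → after 3×micro: 1 ⇒ (c0=0, c1=4, c2=1)
[Gauss-Seidel] macro 1: S0 reads c0=0 → after 1×micro: 0; S1 reads c0=0 → after 2×micro: 4; S2 reads c2=2 → after 3×micro: 1 ⇒ (c0=0, c1=4, c2=1)
[Gauss-Seidel] macro 2: S0 reads c0=0 → after 1×micro: 0; S1 reads c0=0 → after 2×micro: 4; S2 reads c2=1 → after 3×micro: 0 ⇒ (c0=0, c1=4, c2=0)
[Gauss-Seidel] macro 3: S0 reads c0=0 → after 1×micro: 0; S1 reads c0=0 → after 2×micro: 4; S2 reads c2=0 → after 3×micro: 1 ⇒ (c0=0, c1=4, c2=1)
[Gauss-Seidel] macro 4: S0 reads c0=0 → after 1×micro: 0; S1 reads c0=0 → after 2×micro: 4; S2 reads c2=1 → after 3×micro: 0 ⇒ (c0=0, c1=4, c2=0)
[Gauss-Seidel] macro 5: S0 reads c0=0 → after 1×micro: 0; S1 reads c0=0 → after 2×micro: 4; S2 reads c2=0 → after 3×micro: 1 ⇒ (c0=0, c1=4, c2=1)
[Gauss-Seidel] macro 6: S0 reads c0=0 → after 1×micro: 0; S1 reads c0=0 → after 2×micro: 4; S2 reads c2=1 → after 3×micro: 0 ⇒ (c0=0, c1=4, c2=0)
[Gauss-Seidel] macro 7: S0 reads c0=0 → after 1×micro: 0; S1 reads c0=0 → after 2×micro: 4; S2 reads c2=0 → after 3×micro: 1 ⇒ (c0=0, c1=4, c2=1)

first divergence at macro-step: never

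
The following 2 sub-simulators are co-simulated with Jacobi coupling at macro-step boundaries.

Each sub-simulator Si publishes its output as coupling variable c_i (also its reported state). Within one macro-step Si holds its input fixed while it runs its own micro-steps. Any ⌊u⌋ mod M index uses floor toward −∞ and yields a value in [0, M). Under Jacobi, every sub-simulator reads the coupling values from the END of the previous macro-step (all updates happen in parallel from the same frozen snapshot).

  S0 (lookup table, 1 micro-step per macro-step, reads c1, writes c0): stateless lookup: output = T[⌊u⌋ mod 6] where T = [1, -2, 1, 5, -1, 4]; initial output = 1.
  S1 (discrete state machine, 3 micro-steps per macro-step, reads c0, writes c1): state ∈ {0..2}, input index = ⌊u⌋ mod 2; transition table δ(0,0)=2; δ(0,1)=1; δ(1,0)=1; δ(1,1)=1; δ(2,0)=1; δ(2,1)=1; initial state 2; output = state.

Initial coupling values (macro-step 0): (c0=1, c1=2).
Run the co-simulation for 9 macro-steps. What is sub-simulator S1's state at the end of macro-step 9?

macro 1: S0 reads c1=2 → after 1×micro: 1; S1 reads c0=1 → after 3×micro: 1 ⇒ (c0=1, c1=1)
macro 2: S0 reads c1=1 → after 1×micro: -2; S1 reads c0=1 → after 3×micro: 1 ⇒ (c0=-2, c1=1)
macro 3: S0 reads c1=1 → after 1×micro: -2; S1 reads c0=-2 → after 3×micro: 1 ⇒ (c0=-2, c1=1)
macro 4: S0 reads c1=1 → after 1×micro: -2; S1 reads c0=-2 → after 3×micro: 1 ⇒ (c0=-2, c1=1)
macro 5: S0 reads c1=1 → after 1×micro: -2; S1 reads c0=-2 → after 3×micro: 1 ⇒ (c0=-2, c1=1)
macro 6: S0 reads c1=1 → after 1×micro: -2; S1 reads c0=-2 → after 3×micro: 1 ⇒ (c0=-2, c1=1)
macro 7: S0 reads c1=1 → after 1×micro: -2; S1 reads c0=-2 → after 3×micro: 1 ⇒ (c0=-2, c1=1)
macro 8: S0 reads c1=1 → after 1×micro: -2; S1 reads c0=-2 → after 3×micro: 1 ⇒ (c0=-2, c1=1)
macro 9: S0 reads c1=1 → after 1×micro: -2; S1 reads c0=-2 → after 3×micro: 1 ⇒ (c0=-2, c1=1)

S1 state at macro-step 9 = 1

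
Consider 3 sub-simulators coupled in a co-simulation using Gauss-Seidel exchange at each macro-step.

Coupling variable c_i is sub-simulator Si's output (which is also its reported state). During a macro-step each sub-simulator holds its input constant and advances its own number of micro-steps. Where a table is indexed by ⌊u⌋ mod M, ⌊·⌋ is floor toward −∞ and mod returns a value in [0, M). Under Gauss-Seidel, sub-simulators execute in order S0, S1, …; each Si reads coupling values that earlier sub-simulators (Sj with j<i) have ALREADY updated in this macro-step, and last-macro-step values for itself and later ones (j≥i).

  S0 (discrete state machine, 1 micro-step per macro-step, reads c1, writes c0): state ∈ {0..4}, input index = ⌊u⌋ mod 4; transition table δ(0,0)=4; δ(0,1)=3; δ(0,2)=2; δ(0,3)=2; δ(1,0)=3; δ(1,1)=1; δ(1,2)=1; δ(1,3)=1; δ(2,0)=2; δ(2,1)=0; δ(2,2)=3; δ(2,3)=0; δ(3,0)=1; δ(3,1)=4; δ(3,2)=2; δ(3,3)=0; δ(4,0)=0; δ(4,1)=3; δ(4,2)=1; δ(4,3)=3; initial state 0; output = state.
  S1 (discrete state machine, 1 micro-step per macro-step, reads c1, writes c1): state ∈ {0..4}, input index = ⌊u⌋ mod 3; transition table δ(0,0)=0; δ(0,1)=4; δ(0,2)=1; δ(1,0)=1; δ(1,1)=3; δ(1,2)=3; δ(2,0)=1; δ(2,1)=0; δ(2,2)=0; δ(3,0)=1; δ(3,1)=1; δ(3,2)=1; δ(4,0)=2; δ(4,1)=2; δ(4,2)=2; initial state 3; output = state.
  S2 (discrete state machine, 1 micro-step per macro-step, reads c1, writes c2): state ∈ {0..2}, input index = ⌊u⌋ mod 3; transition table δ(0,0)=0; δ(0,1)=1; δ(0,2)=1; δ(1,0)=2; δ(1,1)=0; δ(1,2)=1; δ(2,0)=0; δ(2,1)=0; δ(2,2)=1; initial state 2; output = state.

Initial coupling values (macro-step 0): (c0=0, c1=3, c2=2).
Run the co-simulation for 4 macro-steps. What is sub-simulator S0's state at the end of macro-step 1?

S0 state at macro-step 1 = 2

macro 1: S0 reads c1=3 → after 1×micro: 2; S1 reads c1=3 → after 1×micro: 1; S2 reads c1=1 → after 1×micro: 0 ⇒ (c0=2, c1=1, c2=0)
macro 2: S0 reads c1=1 → after 1×micro: 0; S1 reads c1=1 → after 1×micro: 3; S2 reads c1=3 → after 1×micro: 0 ⇒ (c0=0, c1=3, c2=0)
macro 3: S0 reads c1=3 → after 1×micro: 2; S1 reads c1=3 → after 1×micro: 1; S2 reads c1=1 → after 1×micro: 1 ⇒ (c0=2, c1=1, c2=1)
macro 4: S0 reads c1=1 → after 1×micro: 0; S1 reads c1=1 → after 1×micro: 3; S2 reads c1=3 → after 1×micro: 2 ⇒ (c0=0, c1=3, c2=2)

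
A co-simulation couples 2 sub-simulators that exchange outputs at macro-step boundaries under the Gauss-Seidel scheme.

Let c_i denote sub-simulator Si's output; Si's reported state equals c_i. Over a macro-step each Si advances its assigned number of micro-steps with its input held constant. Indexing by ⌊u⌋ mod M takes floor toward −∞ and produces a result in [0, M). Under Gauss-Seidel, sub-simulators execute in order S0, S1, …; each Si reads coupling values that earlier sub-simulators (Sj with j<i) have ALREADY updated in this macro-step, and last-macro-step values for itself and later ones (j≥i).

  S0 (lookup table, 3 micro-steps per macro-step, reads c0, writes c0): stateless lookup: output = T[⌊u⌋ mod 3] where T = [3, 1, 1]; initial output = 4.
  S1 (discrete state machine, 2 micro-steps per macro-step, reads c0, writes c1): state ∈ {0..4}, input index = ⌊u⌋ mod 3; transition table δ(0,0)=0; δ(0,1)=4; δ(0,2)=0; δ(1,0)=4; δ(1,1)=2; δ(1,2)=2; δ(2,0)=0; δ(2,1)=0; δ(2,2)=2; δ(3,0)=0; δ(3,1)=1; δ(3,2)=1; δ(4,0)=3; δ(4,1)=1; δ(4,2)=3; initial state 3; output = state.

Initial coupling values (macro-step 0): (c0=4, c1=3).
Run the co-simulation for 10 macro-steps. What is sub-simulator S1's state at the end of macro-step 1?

S1 state at macro-step 1 = 2

macro 1: S0 reads c0=4 → after 3×micro: 1; S1 reads c0=1 → after 2×micro: 2 ⇒ (c0=1, c1=2)
macro 2: S0 reads c0=1 → after 3×micro: 1; S1 reads c0=1 → after 2×micro: 4 ⇒ (c0=1, c1=4)
macro 3: S0 reads c0=1 → after 3×micro: 1; S1 reads c0=1 → after 2×micro: 2 ⇒ (c0=1, c1=2)
macro 4: S0 reads c0=1 → after 3×micro: 1; S1 reads c0=1 → after 2×micro: 4 ⇒ (c0=1, c1=4)
macro 5: S0 reads c0=1 → after 3×micro: 1; S1 reads c0=1 → after 2×micro: 2 ⇒ (c0=1, c1=2)
macro 6: S0 reads c0=1 → after 3×micro: 1; S1 reads c0=1 → after 2×micro: 4 ⇒ (c0=1, c1=4)
macro 7: S0 reads c0=1 → after 3×micro: 1; S1 reads c0=1 → after 2×micro: 2 ⇒ (c0=1, c1=2)
macro 8: S0 reads c0=1 → after 3×micro: 1; S1 reads c0=1 → after 2×micro: 4 ⇒ (c0=1, c1=4)
macro 9: S0 reads c0=1 → after 3×micro: 1; S1 reads c0=1 → after 2×micro: 2 ⇒ (c0=1, c1=2)
macro 10: S0 reads c0=1 → after 3×micro: 1; S1 reads c0=1 → after 2×micro: 4 ⇒ (c0=1, c1=4)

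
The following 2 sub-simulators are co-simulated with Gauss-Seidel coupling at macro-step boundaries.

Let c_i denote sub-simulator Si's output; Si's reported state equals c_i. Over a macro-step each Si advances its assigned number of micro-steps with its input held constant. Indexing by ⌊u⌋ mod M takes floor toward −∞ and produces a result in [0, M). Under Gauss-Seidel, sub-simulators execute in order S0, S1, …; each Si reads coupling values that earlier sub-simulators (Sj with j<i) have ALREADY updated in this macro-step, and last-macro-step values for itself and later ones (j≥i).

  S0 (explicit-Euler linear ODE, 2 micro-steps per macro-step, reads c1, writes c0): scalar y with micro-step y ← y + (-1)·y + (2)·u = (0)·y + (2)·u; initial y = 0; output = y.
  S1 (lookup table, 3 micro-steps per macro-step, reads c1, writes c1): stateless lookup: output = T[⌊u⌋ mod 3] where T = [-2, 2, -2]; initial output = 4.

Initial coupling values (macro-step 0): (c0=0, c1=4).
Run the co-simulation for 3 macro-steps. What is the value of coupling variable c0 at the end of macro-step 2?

macro 1: S0 reads c1=4 → after 2×micro: 8; S1 reads c1=4 → after 3×micro: 2 ⇒ (c0=8, c1=2)
macro 2: S0 reads c1=2 → after 2×micro: 4; S1 reads c1=2 → after 3×micro: -2 ⇒ (c0=4, c1=-2)
macro 3: S0 reads c1=-2 → after 2×micro: -4; S1 reads c1=-2 → after 3×micro: 2 ⇒ (c0=-4, c1=2)

c0 at macro-step 2 = 4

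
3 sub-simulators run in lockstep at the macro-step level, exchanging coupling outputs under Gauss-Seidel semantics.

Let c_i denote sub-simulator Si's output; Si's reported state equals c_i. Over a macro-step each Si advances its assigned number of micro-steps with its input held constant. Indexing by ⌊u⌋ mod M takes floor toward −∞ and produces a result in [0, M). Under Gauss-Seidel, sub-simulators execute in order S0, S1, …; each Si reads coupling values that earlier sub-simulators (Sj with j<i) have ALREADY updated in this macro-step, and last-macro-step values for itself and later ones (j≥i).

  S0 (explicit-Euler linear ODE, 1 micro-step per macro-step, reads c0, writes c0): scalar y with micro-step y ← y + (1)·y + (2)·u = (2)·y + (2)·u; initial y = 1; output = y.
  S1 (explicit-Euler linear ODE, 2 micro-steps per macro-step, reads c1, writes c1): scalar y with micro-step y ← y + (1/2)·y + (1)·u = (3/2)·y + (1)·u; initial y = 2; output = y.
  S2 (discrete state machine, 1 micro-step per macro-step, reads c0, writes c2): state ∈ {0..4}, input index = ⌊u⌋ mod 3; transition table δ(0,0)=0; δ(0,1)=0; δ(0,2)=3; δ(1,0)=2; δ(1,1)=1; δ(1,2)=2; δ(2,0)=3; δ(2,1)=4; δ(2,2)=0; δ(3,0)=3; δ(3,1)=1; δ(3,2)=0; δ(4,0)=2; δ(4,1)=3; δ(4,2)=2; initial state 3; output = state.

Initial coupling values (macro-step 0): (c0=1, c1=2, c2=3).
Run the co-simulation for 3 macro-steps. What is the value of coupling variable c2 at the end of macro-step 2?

macro 1: S0 reads c0=1 → after 1×micro: 4; S1 reads c1=2 → after 2×micro: 19/2; S2 reads c0=4 → after 1×micro: 1 ⇒ (c0=4, c1=19/2, c2=1)
macro 2: S0 reads c0=4 → after 1×micro: 16; S1 reads c1=19/2 → after 2×micro: 361/8; S2 reads c0=16 → after 1×micro: 1 ⇒ (c0=16, c1=361/8, c2=1)
macro 3: S0 reads c0=16 → after 1×micro: 64; S1 reads c1=361/8 → after 2×micro: 6859/32; S2 reads c0=64 → after 1×micro: 1 ⇒ (c0=64, c1=6859/32, c2=1)

c2 at macro-step 2 = 1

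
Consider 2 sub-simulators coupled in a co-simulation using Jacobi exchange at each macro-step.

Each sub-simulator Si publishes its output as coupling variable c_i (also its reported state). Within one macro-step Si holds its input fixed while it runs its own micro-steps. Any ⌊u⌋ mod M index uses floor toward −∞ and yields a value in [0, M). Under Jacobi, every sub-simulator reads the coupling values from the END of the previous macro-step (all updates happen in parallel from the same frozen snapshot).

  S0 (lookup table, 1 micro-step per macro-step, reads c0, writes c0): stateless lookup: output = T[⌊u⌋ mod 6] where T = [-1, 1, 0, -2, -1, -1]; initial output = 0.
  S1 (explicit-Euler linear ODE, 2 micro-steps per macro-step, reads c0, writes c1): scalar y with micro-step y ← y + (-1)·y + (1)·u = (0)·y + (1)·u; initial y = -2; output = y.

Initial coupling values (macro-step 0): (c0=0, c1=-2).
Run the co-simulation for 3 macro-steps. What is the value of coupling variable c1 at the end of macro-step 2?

c1 at macro-step 2 = -1

macro 1: S0 reads c0=0 → after 1×micro: -1; S1 reads c0=0 → after 2×micro: 0 ⇒ (c0=-1, c1=0)
macro 2: S0 reads c0=-1 → after 1×micro: -1; S1 reads c0=-1 → after 2×micro: -1 ⇒ (c0=-1, c1=-1)
macro 3: S0 reads c0=-1 → after 1×micro: -1; S1 reads c0=-1 → after 2×micro: -1 ⇒ (c0=-1, c1=-1)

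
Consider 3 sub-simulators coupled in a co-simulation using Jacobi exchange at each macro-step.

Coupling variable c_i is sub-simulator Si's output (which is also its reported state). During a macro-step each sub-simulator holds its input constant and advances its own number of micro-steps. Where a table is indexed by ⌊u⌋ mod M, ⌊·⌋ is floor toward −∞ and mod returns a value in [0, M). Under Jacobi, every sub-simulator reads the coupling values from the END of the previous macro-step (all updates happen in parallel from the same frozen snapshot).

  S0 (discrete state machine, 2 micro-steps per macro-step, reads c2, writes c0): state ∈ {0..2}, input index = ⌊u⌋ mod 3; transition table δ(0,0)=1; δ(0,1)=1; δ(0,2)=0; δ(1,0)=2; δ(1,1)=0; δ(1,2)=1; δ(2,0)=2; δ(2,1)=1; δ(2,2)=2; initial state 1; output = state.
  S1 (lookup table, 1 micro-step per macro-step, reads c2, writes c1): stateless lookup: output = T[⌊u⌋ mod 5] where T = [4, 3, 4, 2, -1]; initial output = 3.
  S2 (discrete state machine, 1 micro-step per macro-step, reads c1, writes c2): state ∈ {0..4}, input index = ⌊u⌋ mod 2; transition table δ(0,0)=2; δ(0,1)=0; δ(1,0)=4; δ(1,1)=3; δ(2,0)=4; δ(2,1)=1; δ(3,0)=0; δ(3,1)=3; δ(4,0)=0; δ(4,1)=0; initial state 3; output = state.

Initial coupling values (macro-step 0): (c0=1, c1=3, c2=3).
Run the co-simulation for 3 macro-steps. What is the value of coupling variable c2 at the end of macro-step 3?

macro 1: S0 reads c2=3 → after 2×micro: 2; S1 reads c2=3 → after 1×micro: 2; S2 reads c1=3 → after 1×micro: 3 ⇒ (c0=2, c1=2, c2=3)
macro 2: S0 reads c2=3 → after 2×micro: 2; S1 reads c2=3 → after 1×micro: 2; S2 reads c1=2 → after 1×micro: 0 ⇒ (c0=2, c1=2, c2=0)
macro 3: S0 reads c2=0 → after 2×micro: 2; S1 reads c2=0 → after 1×micro: 4; S2 reads c1=2 → after 1×micro: 2 ⇒ (c0=2, c1=4, c2=2)

c2 at macro-step 3 = 2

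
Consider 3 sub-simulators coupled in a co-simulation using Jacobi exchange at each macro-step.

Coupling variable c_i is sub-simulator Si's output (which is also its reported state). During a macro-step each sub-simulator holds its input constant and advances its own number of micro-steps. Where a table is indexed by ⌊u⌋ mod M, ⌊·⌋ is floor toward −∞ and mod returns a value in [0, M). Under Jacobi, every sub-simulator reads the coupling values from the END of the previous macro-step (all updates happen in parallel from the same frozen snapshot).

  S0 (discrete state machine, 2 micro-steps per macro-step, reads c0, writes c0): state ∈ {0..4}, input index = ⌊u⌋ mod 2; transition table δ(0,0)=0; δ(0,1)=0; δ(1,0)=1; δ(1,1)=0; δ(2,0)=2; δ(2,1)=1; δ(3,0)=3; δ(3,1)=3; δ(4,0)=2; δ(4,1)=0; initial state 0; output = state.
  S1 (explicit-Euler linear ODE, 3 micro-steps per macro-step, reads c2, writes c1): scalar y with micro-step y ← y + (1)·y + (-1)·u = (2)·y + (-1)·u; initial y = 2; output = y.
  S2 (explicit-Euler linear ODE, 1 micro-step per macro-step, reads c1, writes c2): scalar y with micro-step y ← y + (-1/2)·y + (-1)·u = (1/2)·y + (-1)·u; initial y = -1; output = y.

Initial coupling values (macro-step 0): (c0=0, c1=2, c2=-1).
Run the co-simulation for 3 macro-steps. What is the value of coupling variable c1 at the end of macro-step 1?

macro 1: S0 reads c0=0 → after 2×micro: 0; S1 reads c2=-1 → after 3×micro: 23; S2 reads c1=2 → after 1×micro: -5/2 ⇒ (c0=0, c1=23, c2=-5/2)
macro 2: S0 reads c0=0 → after 2×micro: 0; S1 reads c2=-5/2 → after 3×micro: 403/2; S2 reads c1=23 → after 1×micro: -97/4 ⇒ (c0=0, c1=403/2, c2=-97/4)
macro 3: S0 reads c0=0 → after 2×micro: 0; S1 reads c2=-97/4 → after 3×micro: 7127/4; S2 reads c1=403/2 → after 1×micro: -1709/8 ⇒ (c0=0, c1=7127/4, c2=-1709/8)

c1 at macro-step 1 = 23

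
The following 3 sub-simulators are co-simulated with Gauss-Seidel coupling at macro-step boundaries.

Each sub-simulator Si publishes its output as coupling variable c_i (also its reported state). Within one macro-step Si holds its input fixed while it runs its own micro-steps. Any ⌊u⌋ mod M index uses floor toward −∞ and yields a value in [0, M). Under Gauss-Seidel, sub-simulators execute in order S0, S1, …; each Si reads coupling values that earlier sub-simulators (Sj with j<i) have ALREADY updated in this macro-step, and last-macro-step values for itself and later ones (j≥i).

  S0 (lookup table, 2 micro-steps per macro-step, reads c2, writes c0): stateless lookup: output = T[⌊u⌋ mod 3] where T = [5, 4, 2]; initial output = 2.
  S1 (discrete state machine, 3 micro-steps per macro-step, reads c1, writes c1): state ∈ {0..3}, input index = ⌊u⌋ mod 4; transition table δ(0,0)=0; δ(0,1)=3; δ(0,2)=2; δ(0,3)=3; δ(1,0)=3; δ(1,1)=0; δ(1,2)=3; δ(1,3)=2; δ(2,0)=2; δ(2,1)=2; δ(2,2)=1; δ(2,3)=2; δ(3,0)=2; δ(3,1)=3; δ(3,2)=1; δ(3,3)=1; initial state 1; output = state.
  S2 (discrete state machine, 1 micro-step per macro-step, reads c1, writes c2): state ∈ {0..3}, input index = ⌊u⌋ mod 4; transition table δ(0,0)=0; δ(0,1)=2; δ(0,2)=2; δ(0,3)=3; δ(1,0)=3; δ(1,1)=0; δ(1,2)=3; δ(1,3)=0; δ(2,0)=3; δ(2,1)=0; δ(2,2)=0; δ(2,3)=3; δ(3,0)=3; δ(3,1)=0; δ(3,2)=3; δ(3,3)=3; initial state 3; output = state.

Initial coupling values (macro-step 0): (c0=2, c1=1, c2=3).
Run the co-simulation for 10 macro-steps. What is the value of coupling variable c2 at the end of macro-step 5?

macro 1: S0 reads c2=3 → after 2×micro: 5; S1 reads c1=1 → after 3×micro: 3; S2 reads c1=3 → after 1×micro: 3 ⇒ (c0=5, c1=3, c2=3)
macro 2: S0 reads c2=3 → after 2×micro: 5; S1 reads c1=3 → after 3×micro: 2; S2 reads c1=2 → after 1×micro: 3 ⇒ (c0=5, c1=2, c2=3)
macro 3: S0 reads c2=3 → after 2×micro: 5; S1 reads c1=2 → after 3×micro: 1; S2 reads c1=1 → after 1×micro: 0 ⇒ (c0=5, c1=1, c2=0)
macro 4: S0 reads c2=0 → after 2×micro: 5; S1 reads c1=1 → after 3×micro: 3; S2 reads c1=3 → after 1×micro: 3 ⇒ (c0=5, c1=3, c2=3)
macro 5: S0 reads c2=3 → after 2×micro: 5; S1 reads c1=3 → after 3×micro: 2; S2 reads c1=2 → after 1×micro: 3 ⇒ (c0=5, c1=2, c2=3)
macro 6: S0 reads c2=3 → after 2×micro: 5; S1 reads c1=2 → after 3×micro: 1; S2 reads c1=1 → after 1×micro: 0 ⇒ (c0=5, c1=1, c2=0)
macro 7: S0 reads c2=0 → after 2×micro: 5; S1 reads c1=1 → after 3×micro: 3; S2 reads c1=3 → after 1×micro: 3 ⇒ (c0=5, c1=3, c2=3)
macro 8: S0 reads c2=3 → after 2×micro: 5; S1 reads c1=3 → after 3×micro: 2; S2 reads c1=2 → after 1×micro: 3 ⇒ (c0=5, c1=2, c2=3)
macro 9: S0 reads c2=3 → after 2×micro: 5; S1 reads c1=2 → after 3×micro: 1; S2 reads c1=1 → after 1×micro: 0 ⇒ (c0=5, c1=1, c2=0)
macro 10: S0 reads c2=0 → after 2×micro: 5; S1 reads c1=1 → after 3×micro: 3; S2 reads c1=3 → after 1×micro: 3 ⇒ (c0=5, c1=3, c2=3)

c2 at macro-step 5 = 3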